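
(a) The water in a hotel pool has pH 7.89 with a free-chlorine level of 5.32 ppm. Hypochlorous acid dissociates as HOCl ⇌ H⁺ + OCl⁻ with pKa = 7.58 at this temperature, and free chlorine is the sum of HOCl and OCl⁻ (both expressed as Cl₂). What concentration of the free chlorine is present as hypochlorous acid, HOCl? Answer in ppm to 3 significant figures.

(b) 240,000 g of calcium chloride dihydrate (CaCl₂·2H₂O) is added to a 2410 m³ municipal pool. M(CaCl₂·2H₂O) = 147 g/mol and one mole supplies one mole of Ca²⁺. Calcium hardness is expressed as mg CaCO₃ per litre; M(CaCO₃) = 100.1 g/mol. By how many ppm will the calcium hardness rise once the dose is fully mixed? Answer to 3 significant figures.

(a) 1.75 ppm; (b) 67.8 ppm

(a) [OCl⁻]/[HOCl] = 10^(pH − pKa) = 10^(7.89 − 7.58) = 10^0.31 = 2.042.
(a) Fraction as HOCl = 1 / (1 + 2.042) = 0.3288.
(a) HOCl = 0.3288 × 5.32 ppm = 1.749 ppm.

(b) Volume: 2410 m³ = 2,410,000 L.
(b) Moles of Ca²⁺: 240,000 g ÷ 147 g/mol = 1633 mol.
(b) As CaCO₃: 1633 mol × 100.1 g/mol = 163,400 g.
(b) Rise: 163,400 g / 2,410,000 L × 1000 = 67.81 mg/L.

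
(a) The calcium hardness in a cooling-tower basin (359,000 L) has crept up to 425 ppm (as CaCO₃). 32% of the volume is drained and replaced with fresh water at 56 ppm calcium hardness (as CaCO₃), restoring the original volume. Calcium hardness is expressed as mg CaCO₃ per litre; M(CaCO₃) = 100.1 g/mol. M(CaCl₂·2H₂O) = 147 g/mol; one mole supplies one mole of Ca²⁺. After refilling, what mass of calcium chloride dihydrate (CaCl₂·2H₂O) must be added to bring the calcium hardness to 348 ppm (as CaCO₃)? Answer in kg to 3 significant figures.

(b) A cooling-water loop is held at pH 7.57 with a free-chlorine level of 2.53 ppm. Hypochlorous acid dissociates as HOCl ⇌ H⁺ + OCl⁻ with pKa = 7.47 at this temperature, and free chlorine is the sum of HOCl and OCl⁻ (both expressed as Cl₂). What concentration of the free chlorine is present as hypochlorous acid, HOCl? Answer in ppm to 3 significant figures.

(a) 21.7 kg; (b) 1.12 ppm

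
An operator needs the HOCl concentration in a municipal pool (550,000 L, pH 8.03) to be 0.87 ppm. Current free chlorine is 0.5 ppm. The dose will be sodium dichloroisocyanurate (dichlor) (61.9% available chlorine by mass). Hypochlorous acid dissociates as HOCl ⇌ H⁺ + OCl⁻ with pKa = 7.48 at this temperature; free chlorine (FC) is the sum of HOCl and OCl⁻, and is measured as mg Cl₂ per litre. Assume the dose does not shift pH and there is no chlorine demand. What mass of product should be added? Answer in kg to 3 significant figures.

3.07 kg

[OCl⁻]/[HOCl] = 10^(pH − pKa) = 10^(8.03 − 7.48) = 3.548; fraction as HOCl = 1/(1 + 3.548) = 0.2199.
Free chlorine required for 0.87 ppm HOCl: 0.87 / 0.2199 = 3.957 ppm.
FC to add: 3.957 − 0.5 = 3.457 mg/L as Cl₂.
Cl₂ equivalent: 3.457 mg/L × 550,000 L = 1901 g.
Product at 61.9% available Cl: 1901 / 0.619 = 3072 g.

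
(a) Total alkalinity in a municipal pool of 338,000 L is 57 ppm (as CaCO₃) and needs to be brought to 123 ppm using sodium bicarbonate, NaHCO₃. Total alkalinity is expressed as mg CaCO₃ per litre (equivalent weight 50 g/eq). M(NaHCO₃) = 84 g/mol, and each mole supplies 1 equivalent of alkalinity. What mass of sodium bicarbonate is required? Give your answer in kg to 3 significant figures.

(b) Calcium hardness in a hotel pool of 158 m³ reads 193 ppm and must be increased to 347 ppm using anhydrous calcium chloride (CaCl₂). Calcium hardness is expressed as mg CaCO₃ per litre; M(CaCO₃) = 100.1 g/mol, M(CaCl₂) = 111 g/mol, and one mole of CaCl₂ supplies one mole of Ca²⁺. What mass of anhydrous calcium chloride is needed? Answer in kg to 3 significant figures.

(a) Alkalinity to add: (123 − 57) = 66 mg/L as CaCO₃ × 338,000 L = 22,310 g as CaCO₃.
(a) Equivalents: 22,310 g ÷ 50 g/eq = 446.2 eq.
(a) NaHCO₃ supplies 1 eq per mole → 446.2 mol.
(a) Mass: 446.2 mol × 84 g/mol = 37,480 g.

(b) Volume: 158 m³ = 158,000 L.
(b) Hardness to add: (347 − 193) = 154 mg/L as CaCO₃ × 158,000 L = 24,330 g as CaCO₃.
(b) Moles of Ca²⁺ (1 mol Ca²⁺ ≡ 1 mol CaCO₃): 24,330 / 100.1 g/mol = 243.1 mol.
(b) Mass of CaCl₂: 243.1 × 111 = 26,980 g.

(a) 37.5 kg; (b) 27.0 kg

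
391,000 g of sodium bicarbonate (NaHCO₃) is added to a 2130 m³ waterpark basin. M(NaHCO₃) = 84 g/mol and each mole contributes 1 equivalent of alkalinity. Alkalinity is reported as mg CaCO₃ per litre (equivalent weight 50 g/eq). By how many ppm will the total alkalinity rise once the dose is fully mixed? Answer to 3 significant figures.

109 ppm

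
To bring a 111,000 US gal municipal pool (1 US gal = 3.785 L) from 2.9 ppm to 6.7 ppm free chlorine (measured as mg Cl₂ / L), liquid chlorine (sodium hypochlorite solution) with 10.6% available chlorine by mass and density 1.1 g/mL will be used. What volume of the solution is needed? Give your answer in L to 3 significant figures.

Volume: 111,000 US gal × 3.785 L/gal = 420,135 L.
Chlorine deficit: 6.7 − 2.9 = 3.8 ppm = 3.8 mg/L as Cl₂.
Cl₂ equivalent needed: 3.8 mg/L × 420,135 L = 1,597,000 mg = 1597 g.
Product at 10.6% available chlorine: 1597 / 0.106 = 15,060 g.
Volume at density 1.1 g/mL: 15,060 g ÷ 1.1 g/mL = 13,690 mL.

13.7 L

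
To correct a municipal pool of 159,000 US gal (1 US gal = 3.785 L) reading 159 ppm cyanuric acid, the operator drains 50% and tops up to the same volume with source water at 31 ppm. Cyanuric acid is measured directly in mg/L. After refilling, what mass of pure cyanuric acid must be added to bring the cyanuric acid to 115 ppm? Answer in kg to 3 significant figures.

12.0 kg

Volume: 159,000 US gal × 3.785 L/gal = 601,815 L.
After draining 50% and refilling: 159 × 0.50 + 31 × 0.50 = 95 ppm.
Deficit to target: 115 − 95 = 20 mg/L.
Mass: 20 mg/L × 601,815 L = 12,040 g cyanuric acid.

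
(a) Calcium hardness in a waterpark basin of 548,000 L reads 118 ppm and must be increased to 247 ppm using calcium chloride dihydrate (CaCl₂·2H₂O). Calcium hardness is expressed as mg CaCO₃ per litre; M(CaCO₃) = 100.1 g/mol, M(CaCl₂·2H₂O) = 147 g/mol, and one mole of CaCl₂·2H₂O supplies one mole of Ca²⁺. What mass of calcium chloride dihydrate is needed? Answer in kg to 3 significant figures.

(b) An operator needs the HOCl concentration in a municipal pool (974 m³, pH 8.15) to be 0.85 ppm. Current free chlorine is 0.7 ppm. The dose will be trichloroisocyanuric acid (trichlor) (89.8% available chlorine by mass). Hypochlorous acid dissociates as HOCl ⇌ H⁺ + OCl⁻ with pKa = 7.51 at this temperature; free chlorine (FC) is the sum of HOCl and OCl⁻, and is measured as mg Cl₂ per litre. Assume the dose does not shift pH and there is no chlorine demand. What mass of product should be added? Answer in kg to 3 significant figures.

(a) 104 kg; (b) 4.19 kg

(a) Hardness to add: (247 − 118) = 129 mg/L as CaCO₃ × 548,000 L = 70,690 g as CaCO₃.
(a) Moles of Ca²⁺ (1 mol Ca²⁺ ≡ 1 mol CaCO₃): 70,690 / 100.1 g/mol = 706.2 mol.
(a) Mass of CaCl₂·2H₂O: 706.2 × 147 = 103,800 g.

(b) Volume: 974 m³ = 974,000 L.
(b) [OCl⁻]/[HOCl] = 10^(pH − pKa) = 10^(8.15 − 7.51) = 4.365; fraction as HOCl = 1/(1 + 4.365) = 0.1864.
(b) Free chlorine required for 0.85 ppm HOCl: 0.85 / 0.1864 = 4.56 ppm.
(b) FC to add: 4.56 − 0.7 = 3.86 mg/L as Cl₂.
(b) Cl₂ equivalent: 3.86 mg/L × 974,000 L = 3760 g.
(b) Product at 89.8% available Cl: 3760 / 0.898 = 4187 g.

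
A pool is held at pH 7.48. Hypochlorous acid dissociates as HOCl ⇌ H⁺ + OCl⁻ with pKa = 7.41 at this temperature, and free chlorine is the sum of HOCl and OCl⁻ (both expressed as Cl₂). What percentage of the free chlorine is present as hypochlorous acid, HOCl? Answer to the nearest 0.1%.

46.0%

[OCl⁻]/[HOCl] = 10^(pH − pKa) = 10^(7.48 − 7.41) = 10^0.07 = 1.175.
Fraction as HOCl = 1 / (1 + 1.175) = 0.4598.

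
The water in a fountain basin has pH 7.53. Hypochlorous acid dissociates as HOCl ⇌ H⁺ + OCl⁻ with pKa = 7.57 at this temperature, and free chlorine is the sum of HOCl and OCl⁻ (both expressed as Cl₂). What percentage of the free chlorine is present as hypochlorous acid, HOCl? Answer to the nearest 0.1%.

52.3%

[OCl⁻]/[HOCl] = 10^(pH − pKa) = 10^(7.53 − 7.57) = 10^-0.04 = 0.912.
Fraction as HOCl = 1 / (1 + 0.912) = 0.523.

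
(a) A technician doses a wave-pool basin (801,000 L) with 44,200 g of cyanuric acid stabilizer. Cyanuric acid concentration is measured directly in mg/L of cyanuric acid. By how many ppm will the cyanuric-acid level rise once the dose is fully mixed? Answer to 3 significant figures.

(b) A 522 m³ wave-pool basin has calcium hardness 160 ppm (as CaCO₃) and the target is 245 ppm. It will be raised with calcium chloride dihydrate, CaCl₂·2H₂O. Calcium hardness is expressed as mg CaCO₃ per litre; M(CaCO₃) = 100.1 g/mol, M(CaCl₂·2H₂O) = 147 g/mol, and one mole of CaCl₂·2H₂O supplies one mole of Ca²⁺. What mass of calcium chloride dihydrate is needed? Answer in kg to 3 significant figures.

(a) Rise: 44,200 g / 801,000 L × 1000 = 55.18 mg/L.

(b) Volume: 522 m³ = 522,000 L.
(b) Hardness to add: (245 − 160) = 85 mg/L as CaCO₃ × 522,000 L = 44,370 g as CaCO₃.
(b) Moles of Ca²⁺ (1 mol Ca²⁺ ≡ 1 mol CaCO₃): 44,370 / 100.1 g/mol = 443.3 mol.
(b) Mass of CaCl₂·2H₂O: 443.3 × 147 = 65,160 g.

(a) 55.2 ppm; (b) 65.2 kg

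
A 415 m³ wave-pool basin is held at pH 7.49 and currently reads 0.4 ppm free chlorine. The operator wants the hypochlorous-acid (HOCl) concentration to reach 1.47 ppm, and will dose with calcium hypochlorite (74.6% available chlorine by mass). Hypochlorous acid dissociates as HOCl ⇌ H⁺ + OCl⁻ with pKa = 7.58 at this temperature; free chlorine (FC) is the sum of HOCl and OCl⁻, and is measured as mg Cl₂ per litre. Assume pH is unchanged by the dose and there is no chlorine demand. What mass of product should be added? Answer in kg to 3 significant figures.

Volume: 415 m³ = 415,000 L.
[OCl⁻]/[HOCl] = 10^(pH − pKa) = 10^(7.49 − 7.58) = 0.8128; fraction as HOCl = 1/(1 + 0.8128) = 0.5516.
Free chlorine required for 1.47 ppm HOCl: 1.47 / 0.5516 = 2.665 ppm.
FC to add: 2.665 − 0.4 = 2.265 mg/L as Cl₂.
Cl₂ equivalent: 2.265 mg/L × 415,000 L = 939.9 g.
Product at 74.6% available Cl: 939.9 / 0.746 = 1260 g.

1.26 kg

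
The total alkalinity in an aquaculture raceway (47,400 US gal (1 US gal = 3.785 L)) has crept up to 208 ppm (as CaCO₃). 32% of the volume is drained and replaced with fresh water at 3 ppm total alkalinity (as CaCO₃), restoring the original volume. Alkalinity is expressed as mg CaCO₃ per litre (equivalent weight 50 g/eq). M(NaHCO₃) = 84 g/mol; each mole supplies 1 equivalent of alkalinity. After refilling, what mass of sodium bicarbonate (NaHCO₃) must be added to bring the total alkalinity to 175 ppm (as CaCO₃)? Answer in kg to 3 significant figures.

Volume: 47,400 US gal × 3.785 L/gal = 179,409 L.
After draining 32% and refilling: 208 × 0.68 + 3 × 0.32 = 142.4 ppm.
Deficit to target: 175 − 142.4 = 32.6 mg/L.
As CaCO₃: 32.6 mg/L × 179,409 L = 5849 g; ÷ 50 g/eq ÷ 1 = 117 mol NaHCO₃.
Mass: 117 × 84 = 9826 g.

9.83 kg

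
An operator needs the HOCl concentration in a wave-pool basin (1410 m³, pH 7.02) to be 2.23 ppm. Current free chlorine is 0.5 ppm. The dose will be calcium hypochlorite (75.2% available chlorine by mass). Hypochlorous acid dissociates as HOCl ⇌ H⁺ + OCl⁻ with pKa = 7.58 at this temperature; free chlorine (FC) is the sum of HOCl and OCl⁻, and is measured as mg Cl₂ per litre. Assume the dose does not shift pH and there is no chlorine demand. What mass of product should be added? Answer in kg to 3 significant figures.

4.40 kg

Volume: 1410 m³ = 1,410,000 L.
[OCl⁻]/[HOCl] = 10^(pH − pKa) = 10^(7.02 − 7.58) = 0.2754; fraction as HOCl = 1/(1 + 0.2754) = 0.7841.
Free chlorine required for 2.23 ppm HOCl: 2.23 / 0.7841 = 2.844 ppm.
FC to add: 2.844 − 0.5 = 2.344 mg/L as Cl₂.
Cl₂ equivalent: 2.344 mg/L × 1,410,000 L = 3305 g.
Product at 75.2% available Cl: 3305 / 0.752 = 4395 g.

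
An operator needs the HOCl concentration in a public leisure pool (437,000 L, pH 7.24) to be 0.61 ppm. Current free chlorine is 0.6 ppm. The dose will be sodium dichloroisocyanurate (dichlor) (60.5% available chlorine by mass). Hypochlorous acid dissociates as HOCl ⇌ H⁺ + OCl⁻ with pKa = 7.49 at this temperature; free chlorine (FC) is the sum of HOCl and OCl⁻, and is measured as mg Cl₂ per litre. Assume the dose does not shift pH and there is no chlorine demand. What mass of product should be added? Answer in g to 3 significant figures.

255 g

[OCl⁻]/[HOCl] = 10^(pH − pKa) = 10^(7.24 − 7.49) = 0.5623; fraction as HOCl = 1/(1 + 0.5623) = 0.6401.
Free chlorine required for 0.61 ppm HOCl: 0.61 / 0.6401 = 0.953 ppm.
FC to add: 0.953 − 0.6 = 0.353 mg/L as Cl₂.
Cl₂ equivalent: 0.353 mg/L × 437,000 L = 154.3 g.
Product at 60.5% available Cl: 154.3 / 0.605 = 255 g.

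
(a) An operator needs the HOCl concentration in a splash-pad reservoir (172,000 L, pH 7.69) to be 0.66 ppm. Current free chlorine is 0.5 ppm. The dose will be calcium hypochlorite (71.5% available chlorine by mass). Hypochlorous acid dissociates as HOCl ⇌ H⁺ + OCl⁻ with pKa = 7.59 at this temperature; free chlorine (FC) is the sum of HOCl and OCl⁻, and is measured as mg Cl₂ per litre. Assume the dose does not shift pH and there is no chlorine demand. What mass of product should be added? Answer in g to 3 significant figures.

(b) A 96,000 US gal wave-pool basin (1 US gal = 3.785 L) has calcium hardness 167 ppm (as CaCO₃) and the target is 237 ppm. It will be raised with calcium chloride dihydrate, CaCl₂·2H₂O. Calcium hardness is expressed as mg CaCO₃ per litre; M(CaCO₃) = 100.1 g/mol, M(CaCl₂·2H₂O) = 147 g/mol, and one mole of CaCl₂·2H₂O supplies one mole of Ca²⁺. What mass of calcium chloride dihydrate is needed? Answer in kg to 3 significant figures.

(a) 238 g; (b) 37.4 kg

(a) [OCl⁻]/[HOCl] = 10^(pH − pKa) = 10^(7.69 − 7.59) = 1.259; fraction as HOCl = 1/(1 + 1.259) = 0.4427.
(a) Free chlorine required for 0.66 ppm HOCl: 0.66 / 0.4427 = 1.491 ppm.
(a) FC to add: 1.491 − 0.5 = 0.9909 mg/L as Cl₂.
(a) Cl₂ equivalent: 0.9909 mg/L × 172,000 L = 170.4 g.
(a) Product at 71.5% available Cl: 170.4 / 0.715 = 238.4 g.

(b) Volume: 96,000 US gal × 3.785 L/gal = 363,360 L.
(b) Hardness to add: (237 − 167) = 70 mg/L as CaCO₃ × 363,360 L = 25,440 g as CaCO₃.
(b) Moles of Ca²⁺ (1 mol Ca²⁺ ≡ 1 mol CaCO₃): 25,440 / 100.1 g/mol = 254.1 mol.
(b) Mass of CaCl₂·2H₂O: 254.1 × 147 = 37,350 g.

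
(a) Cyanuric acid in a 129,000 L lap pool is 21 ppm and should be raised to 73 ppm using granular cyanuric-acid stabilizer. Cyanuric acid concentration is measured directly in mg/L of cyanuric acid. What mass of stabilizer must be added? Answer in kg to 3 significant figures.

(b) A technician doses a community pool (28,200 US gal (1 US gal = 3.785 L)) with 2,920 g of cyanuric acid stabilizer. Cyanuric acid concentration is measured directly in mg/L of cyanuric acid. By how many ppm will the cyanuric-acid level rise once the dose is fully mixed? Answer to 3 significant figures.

(a) 6.71 kg; (b) 27.4 ppm

(a) CYA to add: (73 − 21) = 52 mg/L × 129,000 L = 6708 g cyanuric acid.

(b) Volume: 28,200 US gal × 3.785 L/gal = 106,737 L.
(b) Rise: 2,920 g / 106,737 L × 1000 = 27.36 mg/L.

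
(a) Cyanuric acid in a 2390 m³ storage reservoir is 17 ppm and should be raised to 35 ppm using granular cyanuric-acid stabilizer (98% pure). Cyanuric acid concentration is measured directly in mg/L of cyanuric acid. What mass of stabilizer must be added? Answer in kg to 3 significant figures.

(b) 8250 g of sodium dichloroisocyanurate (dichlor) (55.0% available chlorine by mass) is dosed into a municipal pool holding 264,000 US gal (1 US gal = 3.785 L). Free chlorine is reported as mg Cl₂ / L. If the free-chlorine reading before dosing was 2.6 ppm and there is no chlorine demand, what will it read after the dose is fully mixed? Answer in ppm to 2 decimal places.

(a) 43.9 kg; (b) 7.14 ppm

(a) Volume: 2390 m³ = 2,390,000 L.
(a) CYA to add: (35 − 17) = 18 mg/L × 2,390,000 L = 43,020 g cyanuric acid.
(a) At 98% purity: 43,020 / 0.98 = 43,900 g product.

(b) Volume: 264,000 US gal × 3.785 L/gal = 999,240 L.
(b) Available chlorine delivered: 8250 g × 0.55 = 4538 g as Cl₂.
(b) Concentration rise: 4538 g / 999,240 L = 4.541 mg/L = 4.54 ppm.
(b) Final FC: 2.6 + 4.54 = 7.14 ppm.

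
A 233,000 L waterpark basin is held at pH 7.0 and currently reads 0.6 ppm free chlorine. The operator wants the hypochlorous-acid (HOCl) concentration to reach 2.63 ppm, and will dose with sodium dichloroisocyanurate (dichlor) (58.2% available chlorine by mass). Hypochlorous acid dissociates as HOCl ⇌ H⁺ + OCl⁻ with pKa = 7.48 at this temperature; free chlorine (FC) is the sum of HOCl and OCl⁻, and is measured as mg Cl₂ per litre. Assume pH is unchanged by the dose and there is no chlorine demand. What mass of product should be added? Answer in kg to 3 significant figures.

[OCl⁻]/[HOCl] = 10^(pH − pKa) = 10^(7.0 − 7.48) = 0.3311; fraction as HOCl = 1/(1 + 0.3311) = 0.7512.
Free chlorine required for 2.63 ppm HOCl: 2.63 / 0.7512 = 3.501 ppm.
FC to add: 3.501 − 0.6 = 2.901 mg/L as Cl₂.
Cl₂ equivalent: 2.901 mg/L × 233,000 L = 675.9 g.
Product at 58.2% available Cl: 675.9 / 0.582 = 1161 g.

1.16 kg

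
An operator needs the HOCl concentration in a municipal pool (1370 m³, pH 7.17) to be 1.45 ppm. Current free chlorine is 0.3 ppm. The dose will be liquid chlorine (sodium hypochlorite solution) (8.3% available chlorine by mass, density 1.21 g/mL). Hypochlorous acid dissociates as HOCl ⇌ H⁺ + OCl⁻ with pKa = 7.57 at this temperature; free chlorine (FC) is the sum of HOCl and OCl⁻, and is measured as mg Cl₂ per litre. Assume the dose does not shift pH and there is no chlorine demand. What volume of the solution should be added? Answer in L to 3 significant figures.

23.6 L

Volume: 1370 m³ = 1,370,000 L.
[OCl⁻]/[HOCl] = 10^(pH − pKa) = 10^(7.17 − 7.57) = 0.3981; fraction as HOCl = 1/(1 + 0.3981) = 0.7153.
Free chlorine required for 1.45 ppm HOCl: 1.45 / 0.7153 = 2.027 ppm.
FC to add: 2.027 − 0.3 = 1.727 mg/L as Cl₂.
Cl₂ equivalent: 1.727 mg/L × 1,370,000 L = 2366 g.
Product at 8.3% available Cl: 2366 / 0.083 = 28,510 g.
Volume: 28,510 g ÷ 1.21 g/mL = 23,560 mL.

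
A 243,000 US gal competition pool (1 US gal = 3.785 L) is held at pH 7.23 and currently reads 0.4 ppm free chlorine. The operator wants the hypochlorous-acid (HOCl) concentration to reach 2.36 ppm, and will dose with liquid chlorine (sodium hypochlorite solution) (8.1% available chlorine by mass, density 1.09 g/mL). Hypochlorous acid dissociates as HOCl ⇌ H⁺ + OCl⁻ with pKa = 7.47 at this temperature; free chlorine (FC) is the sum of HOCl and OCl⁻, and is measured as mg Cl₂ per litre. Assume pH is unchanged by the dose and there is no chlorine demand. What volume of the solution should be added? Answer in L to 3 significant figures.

34.6 L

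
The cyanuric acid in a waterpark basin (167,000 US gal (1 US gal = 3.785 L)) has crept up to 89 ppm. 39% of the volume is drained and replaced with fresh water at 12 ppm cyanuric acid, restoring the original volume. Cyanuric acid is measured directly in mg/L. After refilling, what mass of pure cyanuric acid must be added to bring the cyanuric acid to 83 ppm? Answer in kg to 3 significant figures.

15.2 kg

Volume: 167,000 US gal × 3.785 L/gal = 632,095 L.
After draining 39% and refilling: 89 × 0.61 + 12 × 0.39 = 58.97 ppm.
Deficit to target: 83 − 58.97 = 24.03 mg/L.
Mass: 24.03 mg/L × 632,095 L = 15,190 g cyanuric acid.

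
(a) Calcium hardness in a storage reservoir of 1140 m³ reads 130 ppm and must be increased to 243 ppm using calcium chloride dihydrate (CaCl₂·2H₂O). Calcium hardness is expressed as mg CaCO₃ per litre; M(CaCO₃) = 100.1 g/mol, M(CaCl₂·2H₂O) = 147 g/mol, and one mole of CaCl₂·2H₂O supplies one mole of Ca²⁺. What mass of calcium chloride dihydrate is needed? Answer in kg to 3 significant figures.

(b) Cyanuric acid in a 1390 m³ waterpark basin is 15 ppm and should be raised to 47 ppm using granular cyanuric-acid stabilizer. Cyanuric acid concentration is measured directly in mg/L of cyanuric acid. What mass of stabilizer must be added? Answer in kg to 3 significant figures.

(a) Volume: 1140 m³ = 1,140,000 L.
(a) Hardness to add: (243 − 130) = 113 mg/L as CaCO₃ × 1,140,000 L = 128,800 g as CaCO₃.
(a) Moles of Ca²⁺ (1 mol Ca²⁺ ≡ 1 mol CaCO₃): 128,800 / 100.1 g/mol = 1287 mol.
(a) Mass of CaCl₂·2H₂O: 1287 × 147 = 189,200 g.

(b) Volume: 1390 m³ = 1,390,000 L.
(b) CYA to add: (47 − 15) = 32 mg/L × 1,390,000 L = 44,480 g cyanuric acid.

(a) 189 kg; (b) 44.5 kg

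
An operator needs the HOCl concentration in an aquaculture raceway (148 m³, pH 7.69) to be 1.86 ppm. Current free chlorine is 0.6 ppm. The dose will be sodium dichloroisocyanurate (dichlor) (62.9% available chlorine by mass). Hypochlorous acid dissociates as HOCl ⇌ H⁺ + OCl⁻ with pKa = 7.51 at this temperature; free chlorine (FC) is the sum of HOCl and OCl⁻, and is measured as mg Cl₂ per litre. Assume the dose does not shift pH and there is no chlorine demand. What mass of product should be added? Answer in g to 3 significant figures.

959 g

Volume: 148 m³ = 148,000 L.
[OCl⁻]/[HOCl] = 10^(pH − pKa) = 10^(7.69 − 7.51) = 1.514; fraction as HOCl = 1/(1 + 1.514) = 0.3978.
Free chlorine required for 1.86 ppm HOCl: 1.86 / 0.3978 = 4.675 ppm.
FC to add: 4.675 − 0.6 = 4.075 mg/L as Cl₂.
Cl₂ equivalent: 4.075 mg/L × 148,000 L = 603.1 g.
Product at 62.9% available Cl: 603.1 / 0.629 = 958.9 g.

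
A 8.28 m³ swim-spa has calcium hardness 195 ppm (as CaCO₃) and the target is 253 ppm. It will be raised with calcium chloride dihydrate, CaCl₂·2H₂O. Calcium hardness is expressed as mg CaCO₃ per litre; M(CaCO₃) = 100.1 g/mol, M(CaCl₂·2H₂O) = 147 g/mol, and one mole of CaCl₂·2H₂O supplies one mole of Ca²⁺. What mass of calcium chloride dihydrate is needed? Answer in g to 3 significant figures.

Volume: 8.28 m³ = 8,280 L.
Hardness to add: (253 − 195) = 58 mg/L as CaCO₃ × 8,280 L = 480.2 g as CaCO₃.
Moles of Ca²⁺ (1 mol Ca²⁺ ≡ 1 mol CaCO₃): 480.2 / 100.1 g/mol = 4.798 mol.
Mass of CaCl₂·2H₂O: 4.798 × 147 = 705.2 g.

705 g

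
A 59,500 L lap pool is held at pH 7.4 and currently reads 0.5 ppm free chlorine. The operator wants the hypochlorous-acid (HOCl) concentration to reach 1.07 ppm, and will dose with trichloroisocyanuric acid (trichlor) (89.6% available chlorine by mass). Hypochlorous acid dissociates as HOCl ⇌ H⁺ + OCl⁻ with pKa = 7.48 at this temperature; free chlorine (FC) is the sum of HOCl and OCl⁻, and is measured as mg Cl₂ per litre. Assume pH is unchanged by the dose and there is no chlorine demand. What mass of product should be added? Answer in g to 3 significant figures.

[OCl⁻]/[HOCl] = 10^(pH − pKa) = 10^(7.4 − 7.48) = 0.8318; fraction as HOCl = 1/(1 + 0.8318) = 0.5459.
Free chlorine required for 1.07 ppm HOCl: 1.07 / 0.5459 = 1.96 ppm.
FC to add: 1.96 − 0.5 = 1.46 mg/L as Cl₂.
Cl₂ equivalent: 1.46 mg/L × 59,500 L = 86.87 g.
Product at 89.6% available Cl: 86.87 / 0.896 = 96.95 g.

97.0 g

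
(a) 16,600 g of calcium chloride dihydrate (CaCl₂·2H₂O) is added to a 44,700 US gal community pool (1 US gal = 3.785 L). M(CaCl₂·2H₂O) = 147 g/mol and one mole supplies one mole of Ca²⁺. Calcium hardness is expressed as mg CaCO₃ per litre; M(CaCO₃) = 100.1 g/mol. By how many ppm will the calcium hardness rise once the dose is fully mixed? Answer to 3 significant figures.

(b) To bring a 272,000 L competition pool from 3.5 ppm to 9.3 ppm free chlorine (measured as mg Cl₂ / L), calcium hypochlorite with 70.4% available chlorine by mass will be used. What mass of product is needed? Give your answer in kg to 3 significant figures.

(a) Volume: 44,700 US gal × 3.785 L/gal = 169,190 L.
(a) Moles of Ca²⁺: 16,600 g ÷ 147 g/mol = 112.9 mol.
(a) As CaCO₃: 112.9 mol × 100.1 g/mol = 11,300 g.
(a) Rise: 11,300 g / 169,190 L × 1000 = 66.81 mg/L.

(b) Chlorine deficit: 9.3 − 3.5 = 5.8 ppm = 5.8 mg/L as Cl₂.
(b) Cl₂ equivalent needed: 5.8 mg/L × 272,000 L = 1,578,000 mg = 1578 g.
(b) Product at 70.4% available chlorine: 1578 / 0.704 = 2241 g.

(a) 66.8 ppm; (b) 2.24 kg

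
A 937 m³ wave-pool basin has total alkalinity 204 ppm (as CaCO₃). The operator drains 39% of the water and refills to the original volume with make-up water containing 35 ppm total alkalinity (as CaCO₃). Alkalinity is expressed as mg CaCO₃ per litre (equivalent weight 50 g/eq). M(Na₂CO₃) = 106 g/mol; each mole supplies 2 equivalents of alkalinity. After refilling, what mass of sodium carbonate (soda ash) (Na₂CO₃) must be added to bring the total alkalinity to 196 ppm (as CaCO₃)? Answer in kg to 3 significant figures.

57.5 kg

Volume: 937 m³ = 937,000 L.
After draining 39% and refilling: 204 × 0.61 + 35 × 0.39 = 138.09 ppm.
Deficit to target: 196 − 138.09 = 57.91 mg/L.
As CaCO₃: 57.91 mg/L × 937,000 L = 54,260 g; ÷ 50 g/eq ÷ 2 = 542.6 mol Na₂CO₃.
Mass: 542.6 × 106 = 57,520 g.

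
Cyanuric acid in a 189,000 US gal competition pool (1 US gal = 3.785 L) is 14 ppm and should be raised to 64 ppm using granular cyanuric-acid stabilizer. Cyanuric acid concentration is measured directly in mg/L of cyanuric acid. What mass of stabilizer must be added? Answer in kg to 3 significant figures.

Volume: 189,000 US gal × 3.785 L/gal = 715,365 L.
CYA to add: (64 − 14) = 50 mg/L × 715,365 L = 35,770 g cyanuric acid.

35.8 kg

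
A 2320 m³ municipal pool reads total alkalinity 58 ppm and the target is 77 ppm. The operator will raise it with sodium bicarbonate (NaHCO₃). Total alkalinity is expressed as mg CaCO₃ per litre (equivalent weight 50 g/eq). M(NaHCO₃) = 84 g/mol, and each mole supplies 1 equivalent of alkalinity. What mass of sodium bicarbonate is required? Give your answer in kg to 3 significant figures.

74.1 kg

Volume: 2320 m³ = 2,320,000 L.
Alkalinity to add: (77 − 58) = 19 mg/L as CaCO₃ × 2,320,000 L = 44,080 g as CaCO₃.
Equivalents: 44,080 g ÷ 50 g/eq = 881.6 eq.
NaHCO₃ supplies 1 eq per mole → 881.6 mol.
Mass: 881.6 mol × 84 g/mol = 74,050 g.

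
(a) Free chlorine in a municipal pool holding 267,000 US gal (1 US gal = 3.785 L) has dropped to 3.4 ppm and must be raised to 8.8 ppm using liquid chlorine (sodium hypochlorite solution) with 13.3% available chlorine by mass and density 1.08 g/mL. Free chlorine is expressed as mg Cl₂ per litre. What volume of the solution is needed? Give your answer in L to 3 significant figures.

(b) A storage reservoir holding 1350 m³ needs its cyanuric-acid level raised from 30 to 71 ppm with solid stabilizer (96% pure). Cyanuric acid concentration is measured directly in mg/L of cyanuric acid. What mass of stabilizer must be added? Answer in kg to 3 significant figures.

(a) 38.0 L; (b) 57.7 kg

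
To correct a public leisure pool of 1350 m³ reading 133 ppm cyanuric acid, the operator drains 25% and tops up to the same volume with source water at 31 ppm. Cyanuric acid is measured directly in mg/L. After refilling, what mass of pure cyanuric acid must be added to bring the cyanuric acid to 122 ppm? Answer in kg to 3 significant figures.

19.6 kg

Volume: 1350 m³ = 1,350,000 L.
After draining 25% and refilling: 133 × 0.75 + 31 × 0.25 = 107.5 ppm.
Deficit to target: 122 − 107.5 = 14.5 mg/L.
Mass: 14.5 mg/L × 1,350,000 L = 19,580 g cyanuric acid.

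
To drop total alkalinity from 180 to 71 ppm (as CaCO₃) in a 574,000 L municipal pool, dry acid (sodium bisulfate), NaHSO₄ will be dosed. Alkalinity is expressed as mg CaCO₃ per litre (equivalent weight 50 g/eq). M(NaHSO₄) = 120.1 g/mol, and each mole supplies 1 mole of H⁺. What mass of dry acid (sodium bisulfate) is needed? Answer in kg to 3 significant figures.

150 kg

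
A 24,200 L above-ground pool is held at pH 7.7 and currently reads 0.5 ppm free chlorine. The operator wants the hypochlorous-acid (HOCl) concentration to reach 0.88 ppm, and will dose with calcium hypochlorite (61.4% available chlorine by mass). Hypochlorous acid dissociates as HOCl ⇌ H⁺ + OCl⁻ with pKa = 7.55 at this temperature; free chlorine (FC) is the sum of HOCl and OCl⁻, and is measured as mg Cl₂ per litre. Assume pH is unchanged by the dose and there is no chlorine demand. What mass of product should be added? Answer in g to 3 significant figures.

[OCl⁻]/[HOCl] = 10^(pH − pKa) = 10^(7.7 − 7.55) = 1.413; fraction as HOCl = 1/(1 + 1.413) = 0.4145.
Free chlorine required for 0.88 ppm HOCl: 0.88 / 0.4145 = 2.123 ppm.
FC to add: 2.123 − 0.5 = 1.623 mg/L as Cl₂.
Cl₂ equivalent: 1.623 mg/L × 24,200 L = 39.28 g.
Product at 61.4% available Cl: 39.28 / 0.614 = 63.97 g.

64.0 g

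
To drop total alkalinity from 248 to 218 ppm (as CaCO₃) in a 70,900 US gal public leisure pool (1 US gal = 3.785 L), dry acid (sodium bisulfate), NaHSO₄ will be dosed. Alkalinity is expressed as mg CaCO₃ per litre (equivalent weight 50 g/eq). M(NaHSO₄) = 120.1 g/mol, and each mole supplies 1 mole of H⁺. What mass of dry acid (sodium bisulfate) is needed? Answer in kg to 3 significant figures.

19.3 kg

Volume: 70,900 US gal × 3.785 L/gal = 268,356 L.
Alkalinity to neutralize: (248 − 218) = 30 mg/L as CaCO₃ × 268,356 L = 8051 g as CaCO₃.
Equivalents of H⁺ required: 8051 ÷ 50 g/eq = 161 eq = 161 mol NaHSO₄.
Mass of NaHSO₄: 161 × 120.1 = 19,340 g.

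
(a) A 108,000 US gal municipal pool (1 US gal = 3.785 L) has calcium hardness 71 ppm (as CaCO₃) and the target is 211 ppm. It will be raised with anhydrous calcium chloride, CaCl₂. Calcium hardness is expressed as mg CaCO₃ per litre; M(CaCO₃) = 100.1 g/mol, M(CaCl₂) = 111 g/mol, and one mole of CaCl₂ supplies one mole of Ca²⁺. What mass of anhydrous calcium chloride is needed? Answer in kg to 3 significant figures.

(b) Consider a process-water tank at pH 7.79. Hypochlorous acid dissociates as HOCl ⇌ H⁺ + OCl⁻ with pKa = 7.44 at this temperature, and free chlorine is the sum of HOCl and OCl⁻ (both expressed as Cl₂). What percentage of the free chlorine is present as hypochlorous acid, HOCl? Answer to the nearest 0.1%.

(a) 63.5 kg; (b) 30.9%

(a) Volume: 108,000 US gal × 3.785 L/gal = 408,780 L.
(a) Hardness to add: (211 − 71) = 140 mg/L as CaCO₃ × 408,780 L = 57,230 g as CaCO₃.
(a) Moles of Ca²⁺ (1 mol Ca²⁺ ≡ 1 mol CaCO₃): 57,230 / 100.1 g/mol = 571.7 mol.
(a) Mass of CaCl₂: 571.7 × 111 = 63,460 g.

(b) [OCl⁻]/[HOCl] = 10^(pH − pKa) = 10^(7.79 − 7.44) = 10^0.35 = 2.239.
(b) Fraction as HOCl = 1 / (1 + 2.239) = 0.3088.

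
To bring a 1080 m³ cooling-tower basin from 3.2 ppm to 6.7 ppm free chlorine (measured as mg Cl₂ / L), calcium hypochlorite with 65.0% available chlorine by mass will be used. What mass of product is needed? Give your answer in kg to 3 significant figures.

5.82 kg

Volume: 1080 m³ = 1,080,000 L.
Chlorine deficit: 6.7 − 3.2 = 3.5 ppm = 3.5 mg/L as Cl₂.
Cl₂ equivalent needed: 3.5 mg/L × 1,080,000 L = 3,780,000 mg = 3780 g.
Product at 65.0% available chlorine: 3780 / 0.65 = 5815 g.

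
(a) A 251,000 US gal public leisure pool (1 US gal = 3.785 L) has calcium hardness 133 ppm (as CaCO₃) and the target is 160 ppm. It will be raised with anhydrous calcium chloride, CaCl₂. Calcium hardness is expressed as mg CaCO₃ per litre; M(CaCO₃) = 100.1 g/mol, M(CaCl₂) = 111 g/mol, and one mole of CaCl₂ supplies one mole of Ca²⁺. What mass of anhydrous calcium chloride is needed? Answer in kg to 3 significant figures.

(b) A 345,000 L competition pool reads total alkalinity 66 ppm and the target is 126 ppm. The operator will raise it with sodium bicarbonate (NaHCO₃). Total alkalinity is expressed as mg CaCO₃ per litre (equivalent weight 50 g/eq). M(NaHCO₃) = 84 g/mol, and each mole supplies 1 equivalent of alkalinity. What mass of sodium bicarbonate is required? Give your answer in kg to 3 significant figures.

(a) 28.4 kg; (b) 34.8 kg

(a) Volume: 251,000 US gal × 3.785 L/gal = 950,035 L.
(a) Hardness to add: (160 − 133) = 27 mg/L as CaCO₃ × 950,035 L = 25,650 g as CaCO₃.
(a) Moles of Ca²⁺ (1 mol Ca²⁺ ≡ 1 mol CaCO₃): 25,650 / 100.1 g/mol = 256.3 mol.
(a) Mass of CaCl₂: 256.3 × 111 = 28,440 g.

(b) Alkalinity to add: (126 − 66) = 60 mg/L as CaCO₃ × 345,000 L = 20,700 g as CaCO₃.
(b) Equivalents: 20,700 g ÷ 50 g/eq = 414 eq.
(b) NaHCO₃ supplies 1 eq per mole → 414 mol.
(b) Mass: 414 mol × 84 g/mol = 34,780 g.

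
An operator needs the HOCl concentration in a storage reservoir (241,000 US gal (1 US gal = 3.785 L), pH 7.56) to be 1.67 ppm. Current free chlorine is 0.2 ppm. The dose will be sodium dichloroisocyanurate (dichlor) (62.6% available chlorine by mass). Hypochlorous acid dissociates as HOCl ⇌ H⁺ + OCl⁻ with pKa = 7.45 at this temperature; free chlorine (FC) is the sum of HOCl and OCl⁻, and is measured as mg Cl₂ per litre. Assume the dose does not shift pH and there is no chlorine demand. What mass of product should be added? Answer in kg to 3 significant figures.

5.28 kg

Volume: 241,000 US gal × 3.785 L/gal = 912,185 L.
[OCl⁻]/[HOCl] = 10^(pH − pKa) = 10^(7.56 − 7.45) = 1.288; fraction as HOCl = 1/(1 + 1.288) = 0.437.
Free chlorine required for 1.67 ppm HOCl: 1.67 / 0.437 = 3.821 ppm.
FC to add: 3.821 − 0.2 = 3.621 mg/L as Cl₂.
Cl₂ equivalent: 3.621 mg/L × 912,185 L = 3303 g.
Product at 62.6% available Cl: 3303 / 0.626 = 5277 g.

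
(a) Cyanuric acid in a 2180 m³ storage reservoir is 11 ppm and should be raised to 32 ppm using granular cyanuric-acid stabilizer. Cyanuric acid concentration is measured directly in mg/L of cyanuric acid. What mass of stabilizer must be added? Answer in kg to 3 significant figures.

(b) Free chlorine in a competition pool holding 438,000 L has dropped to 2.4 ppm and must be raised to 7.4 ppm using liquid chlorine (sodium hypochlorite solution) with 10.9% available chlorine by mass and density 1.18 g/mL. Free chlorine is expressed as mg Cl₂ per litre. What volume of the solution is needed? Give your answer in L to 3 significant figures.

(a) 45.8 kg; (b) 17.0 L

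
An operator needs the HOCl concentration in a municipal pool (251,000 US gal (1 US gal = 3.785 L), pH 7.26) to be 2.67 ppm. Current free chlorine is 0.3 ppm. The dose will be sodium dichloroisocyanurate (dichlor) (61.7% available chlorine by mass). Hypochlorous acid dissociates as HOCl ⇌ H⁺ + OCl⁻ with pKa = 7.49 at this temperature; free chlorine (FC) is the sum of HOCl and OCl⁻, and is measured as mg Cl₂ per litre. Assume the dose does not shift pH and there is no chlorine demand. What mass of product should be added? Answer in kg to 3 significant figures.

6.07 kg

Volume: 251,000 US gal × 3.785 L/gal = 950,035 L.
[OCl⁻]/[HOCl] = 10^(pH − pKa) = 10^(7.26 − 7.49) = 0.5888; fraction as HOCl = 1/(1 + 0.5888) = 0.6294.
Free chlorine required for 2.67 ppm HOCl: 2.67 / 0.6294 = 4.242 ppm.
FC to add: 4.242 − 0.3 = 3.942 mg/L as Cl₂.
Cl₂ equivalent: 3.942 mg/L × 950,035 L = 3745 g.
Product at 61.7% available Cl: 3745 / 0.617 = 6070 g.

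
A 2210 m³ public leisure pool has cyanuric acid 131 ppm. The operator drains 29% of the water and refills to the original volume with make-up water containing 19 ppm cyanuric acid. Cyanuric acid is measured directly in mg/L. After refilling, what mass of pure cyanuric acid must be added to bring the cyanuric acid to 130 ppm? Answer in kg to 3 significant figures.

69.6 kg

Volume: 2210 m³ = 2,210,000 L.
After draining 29% and refilling: 131 × 0.71 + 19 × 0.29 = 98.52 ppm.
Deficit to target: 130 − 98.52 = 31.48 mg/L.
Mass: 31.48 mg/L × 2,210,000 L = 69,570 g cyanuric acid.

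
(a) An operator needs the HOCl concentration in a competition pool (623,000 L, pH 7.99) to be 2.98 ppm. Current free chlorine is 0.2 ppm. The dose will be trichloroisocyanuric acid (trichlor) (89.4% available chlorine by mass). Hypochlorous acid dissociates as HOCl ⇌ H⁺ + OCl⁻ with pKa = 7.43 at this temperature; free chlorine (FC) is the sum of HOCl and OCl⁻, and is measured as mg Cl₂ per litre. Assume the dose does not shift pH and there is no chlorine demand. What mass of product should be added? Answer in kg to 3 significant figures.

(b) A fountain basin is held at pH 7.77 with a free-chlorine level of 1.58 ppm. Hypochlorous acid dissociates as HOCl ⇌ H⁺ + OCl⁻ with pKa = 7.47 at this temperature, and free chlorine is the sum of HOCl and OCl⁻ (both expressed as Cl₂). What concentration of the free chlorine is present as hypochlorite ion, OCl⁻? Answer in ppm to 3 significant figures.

(a) [OCl⁻]/[HOCl] = 10^(pH − pKa) = 10^(7.99 − 7.43) = 3.631; fraction as HOCl = 1/(1 + 3.631) = 0.2159.
(a) Free chlorine required for 2.98 ppm HOCl: 2.98 / 0.2159 = 13.8 ppm.
(a) FC to add: 13.8 − 0.2 = 13.6 mg/L as Cl₂.
(a) Cl₂ equivalent: 13.6 mg/L × 623,000 L = 8473 g.
(a) Product at 89.4% available Cl: 8473 / 0.894 = 9477 g.

(b) [OCl⁻]/[HOCl] = 10^(pH − pKa) = 10^(7.77 − 7.47) = 10^0.30 = 1.995.
(b) Fraction as HOCl = 1 / (1 + 1.995) = 0.3339.
(b) OCl⁻ = (1 − 0.3339) × 1.58 ppm = 1.053 ppm.

(a) 9.48 kg; (b) 1.05 ppm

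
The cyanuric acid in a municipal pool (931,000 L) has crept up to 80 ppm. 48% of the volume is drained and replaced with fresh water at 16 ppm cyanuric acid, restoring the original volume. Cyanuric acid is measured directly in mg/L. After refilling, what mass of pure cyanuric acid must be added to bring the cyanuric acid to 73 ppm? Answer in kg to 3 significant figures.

After draining 48% and refilling: 80 × 0.52 + 16 × 0.48 = 49.28 ppm.
Deficit to target: 73 − 49.28 = 23.72 mg/L.
Mass: 23.72 mg/L × 931,000 L = 22,080 g cyanuric acid.

22.1 kg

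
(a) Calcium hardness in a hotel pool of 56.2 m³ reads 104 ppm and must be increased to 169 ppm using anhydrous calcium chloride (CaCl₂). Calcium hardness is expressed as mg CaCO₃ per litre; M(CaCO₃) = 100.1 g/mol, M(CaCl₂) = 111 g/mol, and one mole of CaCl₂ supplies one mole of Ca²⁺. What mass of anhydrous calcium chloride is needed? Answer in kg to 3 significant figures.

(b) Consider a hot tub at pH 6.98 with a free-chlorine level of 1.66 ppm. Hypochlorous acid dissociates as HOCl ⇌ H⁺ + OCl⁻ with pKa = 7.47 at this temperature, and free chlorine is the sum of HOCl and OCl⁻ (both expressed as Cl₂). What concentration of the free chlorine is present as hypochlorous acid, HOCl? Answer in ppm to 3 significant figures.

(a) Volume: 56.2 m³ = 56,200 L.
(a) Hardness to add: (169 − 104) = 65 mg/L as CaCO₃ × 56,200 L = 3653 g as CaCO₃.
(a) Moles of Ca²⁺ (1 mol Ca²⁺ ≡ 1 mol CaCO₃): 3653 / 100.1 g/mol = 36.49 mol.
(a) Mass of CaCl₂: 36.49 × 111 = 4051 g.

(b) [OCl⁻]/[HOCl] = 10^(pH − pKa) = 10^(6.98 − 7.47) = 10^-0.49 = 0.3236.
(b) Fraction as HOCl = 1 / (1 + 0.3236) = 0.7555.
(b) HOCl = 0.7555 × 1.66 ppm = 1.254 ppm.

(a) 4.05 kg; (b) 1.25 ppm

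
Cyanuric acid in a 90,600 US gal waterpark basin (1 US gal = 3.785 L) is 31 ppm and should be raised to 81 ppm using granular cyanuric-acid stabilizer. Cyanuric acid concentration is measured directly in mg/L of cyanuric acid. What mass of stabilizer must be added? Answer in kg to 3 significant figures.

Volume: 90,600 US gal × 3.785 L/gal = 342,921 L.
CYA to add: (81 − 31) = 50 mg/L × 342,921 L = 17,150 g cyanuric acid.

17.1 kg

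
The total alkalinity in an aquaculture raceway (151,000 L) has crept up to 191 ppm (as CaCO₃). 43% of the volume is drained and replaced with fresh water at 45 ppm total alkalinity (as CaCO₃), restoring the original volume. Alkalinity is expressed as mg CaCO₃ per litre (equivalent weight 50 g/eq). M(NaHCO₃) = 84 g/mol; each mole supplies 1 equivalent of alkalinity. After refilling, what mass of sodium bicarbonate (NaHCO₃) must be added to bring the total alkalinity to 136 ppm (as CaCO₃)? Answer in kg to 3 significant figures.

After draining 43% and refilling: 191 × 0.57 + 45 × 0.43 = 128.22 ppm.
Deficit to target: 136 − 128.22 = 7.78 mg/L.
As CaCO₃: 7.78 mg/L × 151,000 L = 1175 g; ÷ 50 g/eq ÷ 1 = 23.5 mol NaHCO₃.
Mass: 23.5 × 84 = 1974 g.

1.97 kg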